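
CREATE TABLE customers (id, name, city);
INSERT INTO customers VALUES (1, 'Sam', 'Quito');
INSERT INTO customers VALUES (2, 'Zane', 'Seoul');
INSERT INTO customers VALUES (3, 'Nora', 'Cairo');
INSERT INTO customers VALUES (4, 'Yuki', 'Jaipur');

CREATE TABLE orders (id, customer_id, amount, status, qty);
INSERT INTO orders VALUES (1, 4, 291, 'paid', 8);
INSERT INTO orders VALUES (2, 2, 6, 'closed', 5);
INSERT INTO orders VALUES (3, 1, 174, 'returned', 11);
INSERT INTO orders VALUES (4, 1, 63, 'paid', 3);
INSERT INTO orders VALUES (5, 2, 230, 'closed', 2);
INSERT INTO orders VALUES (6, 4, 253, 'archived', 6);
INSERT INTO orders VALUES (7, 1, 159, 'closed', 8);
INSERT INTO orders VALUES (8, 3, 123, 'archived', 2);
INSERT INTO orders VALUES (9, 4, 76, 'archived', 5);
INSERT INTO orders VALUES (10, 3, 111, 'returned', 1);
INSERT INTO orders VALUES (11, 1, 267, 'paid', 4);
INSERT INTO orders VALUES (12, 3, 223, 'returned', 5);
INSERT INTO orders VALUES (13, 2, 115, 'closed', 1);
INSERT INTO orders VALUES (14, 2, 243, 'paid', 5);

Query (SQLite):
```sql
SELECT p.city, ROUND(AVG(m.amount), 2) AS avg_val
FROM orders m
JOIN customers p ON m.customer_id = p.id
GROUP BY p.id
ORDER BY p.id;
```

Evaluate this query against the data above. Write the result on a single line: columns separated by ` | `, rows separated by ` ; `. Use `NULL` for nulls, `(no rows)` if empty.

Quito | 165.75 ; Seoul | 148.5 ; Cairo | 152.33 ; Jaipur | 206.67

Join each orders row to its customers via customer_id.
Group joined rows by customers.id; compute ROUND(AVG(m.amount), 2) per group.
  1: ids {3, 4, 7, 11} → ROUND(AVG(m.amount), 2)=165.75
  2: ids {2, 5, 13, 14} → ROUND(AVG(m.amount), 2)=148.5
  3: ids {8, 10, 12} → ROUND(AVG(m.amount), 2)=152.33
  4: ids {1, 6, 9} → ROUND(AVG(m.amount), 2)=206.67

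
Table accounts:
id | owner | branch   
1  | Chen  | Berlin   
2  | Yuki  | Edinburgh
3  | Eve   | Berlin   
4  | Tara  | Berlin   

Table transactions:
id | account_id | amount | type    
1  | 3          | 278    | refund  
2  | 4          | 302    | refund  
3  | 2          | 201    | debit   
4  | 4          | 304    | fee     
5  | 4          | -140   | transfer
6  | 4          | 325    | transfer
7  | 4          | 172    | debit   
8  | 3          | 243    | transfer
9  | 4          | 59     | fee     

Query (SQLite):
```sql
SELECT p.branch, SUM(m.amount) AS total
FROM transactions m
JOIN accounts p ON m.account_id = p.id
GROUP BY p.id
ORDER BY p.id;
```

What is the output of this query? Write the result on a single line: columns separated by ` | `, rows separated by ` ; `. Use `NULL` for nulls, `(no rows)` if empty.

Edinburgh | 201 ; Berlin | 521 ; Berlin | 1022

Join each transactions row to its accounts via account_id.
Group joined rows by accounts.id; compute SUM(m.amount) per group.
  2: ids {3} → SUM(m.amount)=201
  3: ids {1, 8} → SUM(m.amount)=521
  4: ids {2, 4, 5, 6, 7, 9} → SUM(m.amount)=1022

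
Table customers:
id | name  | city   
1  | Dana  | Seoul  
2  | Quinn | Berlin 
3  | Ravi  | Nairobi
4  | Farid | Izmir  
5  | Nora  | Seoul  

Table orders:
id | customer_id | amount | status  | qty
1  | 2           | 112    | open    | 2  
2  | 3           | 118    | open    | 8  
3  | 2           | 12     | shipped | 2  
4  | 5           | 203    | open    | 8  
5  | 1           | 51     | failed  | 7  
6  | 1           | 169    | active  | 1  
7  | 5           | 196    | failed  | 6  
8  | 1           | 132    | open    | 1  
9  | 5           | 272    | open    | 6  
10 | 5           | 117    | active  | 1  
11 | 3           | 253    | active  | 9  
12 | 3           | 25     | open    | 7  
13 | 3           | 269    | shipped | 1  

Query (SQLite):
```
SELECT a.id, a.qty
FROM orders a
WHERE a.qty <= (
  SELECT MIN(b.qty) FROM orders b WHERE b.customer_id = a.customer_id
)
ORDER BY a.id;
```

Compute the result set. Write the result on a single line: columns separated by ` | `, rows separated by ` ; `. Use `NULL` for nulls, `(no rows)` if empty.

For each orders row a, compute MIN(qty) over rows sharing a.customer_id.
Keep row a if a.qty <= that per-group MIN.
  customer_id=1: MIN(qty) = 1
  customer_id=2: MIN(qty) = 2
  customer_id=3: MIN(qty) = 1
  customer_id=5: MIN(qty) = 1

1 | 2 ; 3 | 2 ; 6 | 1 ; 8 | 1 ; 10 | 1 ; 13 | 1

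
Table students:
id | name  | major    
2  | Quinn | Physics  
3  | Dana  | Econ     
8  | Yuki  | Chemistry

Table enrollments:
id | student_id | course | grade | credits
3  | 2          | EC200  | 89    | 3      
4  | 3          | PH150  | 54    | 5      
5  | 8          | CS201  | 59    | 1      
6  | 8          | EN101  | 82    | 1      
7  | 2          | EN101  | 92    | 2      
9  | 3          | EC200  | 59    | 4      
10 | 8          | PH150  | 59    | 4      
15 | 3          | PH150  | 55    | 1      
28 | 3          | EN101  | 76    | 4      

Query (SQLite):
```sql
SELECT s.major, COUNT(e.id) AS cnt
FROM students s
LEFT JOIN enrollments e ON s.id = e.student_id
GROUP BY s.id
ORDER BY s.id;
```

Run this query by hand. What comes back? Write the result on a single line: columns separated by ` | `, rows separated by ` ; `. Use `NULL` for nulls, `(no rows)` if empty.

Physics | 2 ; Econ | 4 ; Chemistry | 3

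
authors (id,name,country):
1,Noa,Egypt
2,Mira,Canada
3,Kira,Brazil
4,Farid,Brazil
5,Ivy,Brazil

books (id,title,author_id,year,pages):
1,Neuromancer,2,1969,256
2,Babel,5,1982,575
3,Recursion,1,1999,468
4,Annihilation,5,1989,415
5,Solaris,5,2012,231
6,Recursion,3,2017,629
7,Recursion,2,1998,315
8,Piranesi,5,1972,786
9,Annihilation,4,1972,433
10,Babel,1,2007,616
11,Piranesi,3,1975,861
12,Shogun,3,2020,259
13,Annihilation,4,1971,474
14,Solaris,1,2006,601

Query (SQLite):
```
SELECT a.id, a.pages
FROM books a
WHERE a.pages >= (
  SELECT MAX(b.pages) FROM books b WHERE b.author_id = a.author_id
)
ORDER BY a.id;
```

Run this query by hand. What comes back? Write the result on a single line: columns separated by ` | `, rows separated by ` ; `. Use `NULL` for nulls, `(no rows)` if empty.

7 | 315 ; 8 | 786 ; 10 | 616 ; 11 | 861 ; 13 | 474

For each books row a, compute MAX(pages) over rows sharing a.author_id.
Keep row a if a.pages >= that per-group MAX.
  author_id=1: MAX(pages) = 616
  author_id=2: MAX(pages) = 315
  author_id=3: MAX(pages) = 861
  author_id=4: MAX(pages) = 474
  author_id=5: MAX(pages) = 786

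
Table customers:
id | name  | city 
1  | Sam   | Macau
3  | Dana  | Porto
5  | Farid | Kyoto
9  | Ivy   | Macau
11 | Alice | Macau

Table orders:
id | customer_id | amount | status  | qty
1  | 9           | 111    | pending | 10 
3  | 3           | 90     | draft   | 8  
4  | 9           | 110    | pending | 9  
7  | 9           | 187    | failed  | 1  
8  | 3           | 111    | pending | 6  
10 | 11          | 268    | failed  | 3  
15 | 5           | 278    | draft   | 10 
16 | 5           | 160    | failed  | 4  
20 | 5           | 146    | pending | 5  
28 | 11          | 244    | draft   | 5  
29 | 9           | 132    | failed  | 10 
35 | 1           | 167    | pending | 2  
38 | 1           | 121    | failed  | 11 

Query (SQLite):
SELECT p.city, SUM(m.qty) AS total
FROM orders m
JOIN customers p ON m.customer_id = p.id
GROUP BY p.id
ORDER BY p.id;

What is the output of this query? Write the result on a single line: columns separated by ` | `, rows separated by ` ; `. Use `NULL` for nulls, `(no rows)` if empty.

Join each orders row to its customers via customer_id.
Group joined rows by customers.id; compute SUM(m.qty) per group.
  1: ids {35, 38} → SUM(m.qty)=13
  3: ids {3, 8} → SUM(m.qty)=14
  5: ids {15, 16, 20} → SUM(m.qty)=19
  9: ids {1, 4, 7, 29} → SUM(m.qty)=30
  11: ids {10, 28} → SUM(m.qty)=8

Macau | 13 ; Porto | 14 ; Kyoto | 19 ; Macau | 30 ; Macau | 8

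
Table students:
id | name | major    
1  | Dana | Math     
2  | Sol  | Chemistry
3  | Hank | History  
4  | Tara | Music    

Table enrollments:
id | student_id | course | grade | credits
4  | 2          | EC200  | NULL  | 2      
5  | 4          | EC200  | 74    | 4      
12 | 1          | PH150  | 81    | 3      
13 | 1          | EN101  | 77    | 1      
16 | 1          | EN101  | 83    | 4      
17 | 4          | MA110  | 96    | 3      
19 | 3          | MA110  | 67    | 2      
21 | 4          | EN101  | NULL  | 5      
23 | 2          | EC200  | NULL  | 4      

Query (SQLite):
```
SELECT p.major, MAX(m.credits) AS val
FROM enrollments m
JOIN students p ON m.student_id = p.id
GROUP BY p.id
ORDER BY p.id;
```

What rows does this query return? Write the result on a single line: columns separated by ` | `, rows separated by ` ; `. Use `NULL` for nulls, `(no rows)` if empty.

Join each enrollments row to its students via student_id.
Group joined rows by students.id; compute MAX(m.credits) per group.
  1: ids {12, 13, 16} → MAX(m.credits)=4
  2: ids {4, 23} → MAX(m.credits)=4
  3: ids {19} → MAX(m.credits)=2
  4: ids {5, 17, 21} → MAX(m.credits)=5

Math | 4 ; Chemistry | 4 ; History | 2 ; Music | 5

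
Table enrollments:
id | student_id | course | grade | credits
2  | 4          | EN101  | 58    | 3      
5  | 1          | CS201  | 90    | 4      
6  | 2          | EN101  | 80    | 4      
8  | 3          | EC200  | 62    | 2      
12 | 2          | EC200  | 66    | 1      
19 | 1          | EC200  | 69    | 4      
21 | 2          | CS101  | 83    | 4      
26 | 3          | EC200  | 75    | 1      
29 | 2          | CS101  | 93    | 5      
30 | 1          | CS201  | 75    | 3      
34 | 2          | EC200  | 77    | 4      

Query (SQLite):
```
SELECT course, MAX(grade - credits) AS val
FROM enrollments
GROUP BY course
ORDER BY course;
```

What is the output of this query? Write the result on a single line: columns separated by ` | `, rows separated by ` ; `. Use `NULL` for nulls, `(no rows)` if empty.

CS101 | 88 ; CS201 | 86 ; EC200 | 74 ; EN101 | 76

For each row compute grade - credits.
Group by course; take MAX of the expression per group.
  CS101: ids {21, 29} → MAX(grade - credits)=88
  CS201: ids {5, 30} → MAX(grade - credits)=86
  EC200: ids {8, 12, 19, 26, 34} → MAX(grade - credits)=74
  EN101: ids {2, 6} → MAX(grade - credits)=76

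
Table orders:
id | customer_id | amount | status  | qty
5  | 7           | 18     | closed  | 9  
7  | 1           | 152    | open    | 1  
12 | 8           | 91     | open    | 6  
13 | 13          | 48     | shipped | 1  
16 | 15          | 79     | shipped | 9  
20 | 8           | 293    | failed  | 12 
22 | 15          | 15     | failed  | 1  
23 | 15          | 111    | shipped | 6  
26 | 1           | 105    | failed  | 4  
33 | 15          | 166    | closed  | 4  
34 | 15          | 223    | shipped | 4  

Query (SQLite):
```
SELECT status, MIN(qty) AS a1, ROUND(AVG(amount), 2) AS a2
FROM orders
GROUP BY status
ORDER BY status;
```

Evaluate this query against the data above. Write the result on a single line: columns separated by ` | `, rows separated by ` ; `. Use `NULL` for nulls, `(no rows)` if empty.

closed | 4 | 92 ; failed | 1 | 137.67 ; open | 1 | 121.5 ; shipped | 1 | 115.25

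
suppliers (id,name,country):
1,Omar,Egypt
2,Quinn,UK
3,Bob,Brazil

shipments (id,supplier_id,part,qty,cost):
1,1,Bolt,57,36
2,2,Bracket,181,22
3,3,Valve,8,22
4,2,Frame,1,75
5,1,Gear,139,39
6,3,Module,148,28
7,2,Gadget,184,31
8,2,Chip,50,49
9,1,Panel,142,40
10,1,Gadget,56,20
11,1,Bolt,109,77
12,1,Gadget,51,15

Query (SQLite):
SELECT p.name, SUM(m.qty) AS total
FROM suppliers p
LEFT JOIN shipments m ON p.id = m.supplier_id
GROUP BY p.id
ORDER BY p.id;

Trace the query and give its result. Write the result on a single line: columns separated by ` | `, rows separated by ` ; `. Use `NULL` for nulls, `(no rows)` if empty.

LEFT JOIN keeps every suppliers row; unmatched ones get NULL for shipments columns.
Group by suppliers.id and compute SUM(m.qty). SUM over an all-NULL group is NULL.
  1: ids {1, 5, 9, 10, 11, 12} → SUM(m.qty)=554
  2: ids {2, 4, 7, 8} → SUM(m.qty)=416
  3: ids {3, 6} → SUM(m.qty)=156

Omar | 554 ; Quinn | 416 ; Bob | 156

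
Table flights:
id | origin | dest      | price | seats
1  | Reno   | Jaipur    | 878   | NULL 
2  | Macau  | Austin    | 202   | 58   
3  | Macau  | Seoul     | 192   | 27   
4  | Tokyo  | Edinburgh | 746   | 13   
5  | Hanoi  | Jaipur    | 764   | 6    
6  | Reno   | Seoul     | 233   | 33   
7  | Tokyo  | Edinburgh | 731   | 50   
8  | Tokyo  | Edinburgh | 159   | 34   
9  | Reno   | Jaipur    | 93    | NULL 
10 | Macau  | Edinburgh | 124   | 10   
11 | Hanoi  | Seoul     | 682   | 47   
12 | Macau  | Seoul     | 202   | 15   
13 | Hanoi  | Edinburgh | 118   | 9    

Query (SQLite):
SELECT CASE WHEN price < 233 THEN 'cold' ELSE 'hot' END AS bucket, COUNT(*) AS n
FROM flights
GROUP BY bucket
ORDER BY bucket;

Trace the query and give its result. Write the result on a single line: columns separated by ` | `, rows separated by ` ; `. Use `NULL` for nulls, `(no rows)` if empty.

Bucket rows by price < 233 → 'cold' else 'hot'; count each bucket.

cold | 7 ; hot | 6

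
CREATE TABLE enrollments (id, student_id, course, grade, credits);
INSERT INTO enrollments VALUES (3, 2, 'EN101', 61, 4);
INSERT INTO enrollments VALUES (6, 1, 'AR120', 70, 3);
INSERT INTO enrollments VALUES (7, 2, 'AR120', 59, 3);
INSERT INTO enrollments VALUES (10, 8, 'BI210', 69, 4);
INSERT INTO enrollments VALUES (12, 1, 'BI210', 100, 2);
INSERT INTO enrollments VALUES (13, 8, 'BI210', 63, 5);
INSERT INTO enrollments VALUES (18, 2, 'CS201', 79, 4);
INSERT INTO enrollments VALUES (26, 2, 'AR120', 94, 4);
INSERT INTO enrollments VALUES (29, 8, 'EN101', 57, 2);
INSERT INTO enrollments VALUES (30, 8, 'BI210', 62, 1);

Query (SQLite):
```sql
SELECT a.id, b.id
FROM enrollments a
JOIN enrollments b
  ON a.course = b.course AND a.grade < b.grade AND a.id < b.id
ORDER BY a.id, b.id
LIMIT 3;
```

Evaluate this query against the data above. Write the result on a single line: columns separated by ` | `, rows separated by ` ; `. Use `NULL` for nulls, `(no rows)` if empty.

6 | 26 ; 7 | 26 ; 10 | 12

Pairs (a,b) with same course, a.grade < b.grade, a.id < b.id.
course groups: AR120:{6,7,26} BI210:{10,12,13,30} CS201:{18} EN101:{3,29}
Ordered by (a.id, b.id); first 3.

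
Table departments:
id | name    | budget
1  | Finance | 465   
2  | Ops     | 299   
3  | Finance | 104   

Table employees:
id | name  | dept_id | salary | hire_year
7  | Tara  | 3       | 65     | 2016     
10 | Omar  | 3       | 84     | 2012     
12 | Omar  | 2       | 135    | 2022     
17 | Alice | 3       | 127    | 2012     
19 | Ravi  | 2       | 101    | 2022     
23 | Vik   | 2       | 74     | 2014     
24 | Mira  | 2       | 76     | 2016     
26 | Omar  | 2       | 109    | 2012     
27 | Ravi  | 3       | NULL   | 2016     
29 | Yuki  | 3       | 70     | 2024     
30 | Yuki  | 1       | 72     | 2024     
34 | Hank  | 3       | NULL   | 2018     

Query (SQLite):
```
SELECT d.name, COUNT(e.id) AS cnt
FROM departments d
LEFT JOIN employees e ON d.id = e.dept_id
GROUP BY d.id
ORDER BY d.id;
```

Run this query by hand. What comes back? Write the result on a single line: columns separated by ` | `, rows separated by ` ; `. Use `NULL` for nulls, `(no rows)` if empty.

LEFT JOIN keeps every departments row; unmatched ones get NULL for employees columns.
Group by departments.id and compute COUNT(e.id). COUNT(col) of an all-NULL group is 0.
  1: ids {30} → COUNT(e.id)=1
  2: ids {12, 19, 23, 24, 26} → COUNT(e.id)=5
  3: ids {7, 10, 17, 27, 29, 34} → COUNT(e.id)=6

Finance | 1 ; Ops | 5 ; Finance | 6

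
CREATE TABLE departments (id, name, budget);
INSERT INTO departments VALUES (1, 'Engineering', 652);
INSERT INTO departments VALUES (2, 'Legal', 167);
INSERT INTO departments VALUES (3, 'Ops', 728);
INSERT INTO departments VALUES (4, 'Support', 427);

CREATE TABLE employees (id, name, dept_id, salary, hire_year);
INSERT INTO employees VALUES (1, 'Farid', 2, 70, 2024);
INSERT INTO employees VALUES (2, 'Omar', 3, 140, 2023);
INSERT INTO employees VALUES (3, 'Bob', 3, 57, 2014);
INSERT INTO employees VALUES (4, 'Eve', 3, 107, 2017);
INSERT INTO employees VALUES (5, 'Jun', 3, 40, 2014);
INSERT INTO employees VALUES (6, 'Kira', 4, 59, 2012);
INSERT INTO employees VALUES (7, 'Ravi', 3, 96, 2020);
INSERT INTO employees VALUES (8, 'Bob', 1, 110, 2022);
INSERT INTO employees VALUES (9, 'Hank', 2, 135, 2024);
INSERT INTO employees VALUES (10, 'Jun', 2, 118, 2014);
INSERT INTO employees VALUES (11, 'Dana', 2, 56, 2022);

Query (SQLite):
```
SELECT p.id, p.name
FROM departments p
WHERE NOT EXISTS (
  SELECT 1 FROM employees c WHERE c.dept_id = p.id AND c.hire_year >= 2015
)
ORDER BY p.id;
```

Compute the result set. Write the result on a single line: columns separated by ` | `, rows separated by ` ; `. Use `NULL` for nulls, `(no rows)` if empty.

4 | Support

For each departments row, check whether any employees with matching dept_id has hire_year >= 2015.
Keep rows where that is false.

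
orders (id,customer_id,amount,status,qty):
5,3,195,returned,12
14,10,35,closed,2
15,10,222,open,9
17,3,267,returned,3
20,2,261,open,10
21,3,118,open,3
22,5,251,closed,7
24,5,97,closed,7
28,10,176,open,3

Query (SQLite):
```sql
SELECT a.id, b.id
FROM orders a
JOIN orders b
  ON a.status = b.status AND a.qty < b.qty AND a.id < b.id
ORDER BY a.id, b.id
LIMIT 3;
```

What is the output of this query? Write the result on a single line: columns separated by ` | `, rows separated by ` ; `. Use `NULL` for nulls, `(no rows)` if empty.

14 | 22 ; 14 | 24 ; 15 | 20

Pairs (a,b) with same status, a.qty < b.qty, a.id < b.id.
status groups: closed:{14,22,24} open:{15,20,21,28} returned:{5,17}
Ordered by (a.id, b.id); first 3.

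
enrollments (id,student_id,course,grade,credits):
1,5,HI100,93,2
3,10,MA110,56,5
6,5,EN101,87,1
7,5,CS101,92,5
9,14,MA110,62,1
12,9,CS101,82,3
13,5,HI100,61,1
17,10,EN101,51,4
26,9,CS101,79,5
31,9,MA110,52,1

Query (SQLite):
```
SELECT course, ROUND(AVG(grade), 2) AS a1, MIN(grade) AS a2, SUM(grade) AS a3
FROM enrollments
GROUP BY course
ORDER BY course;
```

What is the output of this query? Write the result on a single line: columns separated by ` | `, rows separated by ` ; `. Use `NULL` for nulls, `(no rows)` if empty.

CS101 | 84.33 | 79 | 253 ; EN101 | 69 | 51 | 138 ; HI100 | 77 | 61 | 154 ; MA110 | 56.67 | 52 | 170

Group enrollments by course.
Per group compute: ROUND(AVG(grade), 2), MIN(grade), SUM(grade).
  CS101: ids {7, 12, 26} → ROUND(AVG(grade), 2)=84.33, MIN(grade)=79, SUM(grade)=253
  EN101: ids {6, 17} → ROUND(AVG(grade), 2)=69, MIN(grade)=51, SUM(grade)=138
  HI100: ids {1, 13} → ROUND(AVG(grade), 2)=77, MIN(grade)=61, SUM(grade)=154
  MA110: ids {3, 9, 31} → ROUND(AVG(grade), 2)=56.67, MIN(grade)=52, SUM(grade)=170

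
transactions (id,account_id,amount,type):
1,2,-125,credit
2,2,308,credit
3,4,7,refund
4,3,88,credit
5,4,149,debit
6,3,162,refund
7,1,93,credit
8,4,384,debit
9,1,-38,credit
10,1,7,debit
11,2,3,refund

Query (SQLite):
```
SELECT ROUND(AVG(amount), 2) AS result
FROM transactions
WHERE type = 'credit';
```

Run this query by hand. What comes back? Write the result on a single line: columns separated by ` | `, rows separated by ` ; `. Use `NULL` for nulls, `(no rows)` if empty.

65.2

Rows where type='credit' → amount values: [-125, 308, 88, 93, -38].
AVG = 326 / 5 (rounded to 2 dp).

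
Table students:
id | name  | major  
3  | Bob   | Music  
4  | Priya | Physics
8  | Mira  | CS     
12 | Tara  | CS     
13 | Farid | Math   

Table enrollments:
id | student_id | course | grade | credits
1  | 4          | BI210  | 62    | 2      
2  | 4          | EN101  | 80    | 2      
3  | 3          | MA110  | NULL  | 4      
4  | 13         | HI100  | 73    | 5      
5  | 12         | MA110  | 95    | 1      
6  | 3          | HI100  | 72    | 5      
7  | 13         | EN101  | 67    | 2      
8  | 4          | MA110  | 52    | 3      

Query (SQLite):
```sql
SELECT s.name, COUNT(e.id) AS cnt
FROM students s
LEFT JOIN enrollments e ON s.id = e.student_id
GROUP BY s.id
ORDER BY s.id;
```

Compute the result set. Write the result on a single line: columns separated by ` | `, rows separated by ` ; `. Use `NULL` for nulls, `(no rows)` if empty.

LEFT JOIN keeps every students row; unmatched ones get NULL for enrollments columns.
Group by students.id and compute COUNT(e.id). COUNT(col) of an all-NULL group is 0.
  3: ids {3, 6} → COUNT(e.id)=2
  4: ids {1, 2, 8} → COUNT(e.id)=3
  8: ids {—} → COUNT(e.id)=0
  12: ids {5} → COUNT(e.id)=1
  13: ids {4, 7} → COUNT(e.id)=2

Bob | 2 ; Priya | 3 ; Mira | 0 ; Tara | 1 ; Farid | 2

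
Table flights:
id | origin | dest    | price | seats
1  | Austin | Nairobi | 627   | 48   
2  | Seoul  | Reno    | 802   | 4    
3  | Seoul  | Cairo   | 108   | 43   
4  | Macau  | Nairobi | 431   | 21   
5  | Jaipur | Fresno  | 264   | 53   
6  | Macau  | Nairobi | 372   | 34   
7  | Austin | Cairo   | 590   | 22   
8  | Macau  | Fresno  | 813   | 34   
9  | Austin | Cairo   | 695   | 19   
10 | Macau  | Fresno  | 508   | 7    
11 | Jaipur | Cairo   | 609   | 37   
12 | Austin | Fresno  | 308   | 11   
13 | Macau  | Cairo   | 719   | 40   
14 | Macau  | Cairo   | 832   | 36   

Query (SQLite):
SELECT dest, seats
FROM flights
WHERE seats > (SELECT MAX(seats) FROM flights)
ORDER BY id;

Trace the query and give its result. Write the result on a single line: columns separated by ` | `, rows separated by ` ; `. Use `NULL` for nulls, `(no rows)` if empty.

Scalar subquery: MAX(seats) over all flights rows = 53.
Keep rows where seats > that value.

(no rows)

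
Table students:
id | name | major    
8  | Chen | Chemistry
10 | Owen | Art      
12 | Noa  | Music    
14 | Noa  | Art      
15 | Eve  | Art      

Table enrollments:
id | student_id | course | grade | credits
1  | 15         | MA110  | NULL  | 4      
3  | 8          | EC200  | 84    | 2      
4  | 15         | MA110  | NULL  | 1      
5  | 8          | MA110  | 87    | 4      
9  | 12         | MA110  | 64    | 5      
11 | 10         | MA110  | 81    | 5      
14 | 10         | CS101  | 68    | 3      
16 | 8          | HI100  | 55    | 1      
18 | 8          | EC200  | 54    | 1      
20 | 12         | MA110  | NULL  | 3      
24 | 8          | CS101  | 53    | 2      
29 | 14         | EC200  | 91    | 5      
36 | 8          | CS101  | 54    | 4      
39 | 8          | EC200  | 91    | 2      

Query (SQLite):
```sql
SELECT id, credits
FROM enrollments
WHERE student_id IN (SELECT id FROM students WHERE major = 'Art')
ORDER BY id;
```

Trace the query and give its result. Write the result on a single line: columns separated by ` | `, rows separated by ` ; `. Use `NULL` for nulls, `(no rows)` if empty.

1 | 4 ; 4 | 1 ; 11 | 5 ; 14 | 3 ; 29 | 5

Inner query: students.id where major = 'Art'.
Outer: keep enrollments rows whose student_id is in that set.
Inner query → {10, 14, 15}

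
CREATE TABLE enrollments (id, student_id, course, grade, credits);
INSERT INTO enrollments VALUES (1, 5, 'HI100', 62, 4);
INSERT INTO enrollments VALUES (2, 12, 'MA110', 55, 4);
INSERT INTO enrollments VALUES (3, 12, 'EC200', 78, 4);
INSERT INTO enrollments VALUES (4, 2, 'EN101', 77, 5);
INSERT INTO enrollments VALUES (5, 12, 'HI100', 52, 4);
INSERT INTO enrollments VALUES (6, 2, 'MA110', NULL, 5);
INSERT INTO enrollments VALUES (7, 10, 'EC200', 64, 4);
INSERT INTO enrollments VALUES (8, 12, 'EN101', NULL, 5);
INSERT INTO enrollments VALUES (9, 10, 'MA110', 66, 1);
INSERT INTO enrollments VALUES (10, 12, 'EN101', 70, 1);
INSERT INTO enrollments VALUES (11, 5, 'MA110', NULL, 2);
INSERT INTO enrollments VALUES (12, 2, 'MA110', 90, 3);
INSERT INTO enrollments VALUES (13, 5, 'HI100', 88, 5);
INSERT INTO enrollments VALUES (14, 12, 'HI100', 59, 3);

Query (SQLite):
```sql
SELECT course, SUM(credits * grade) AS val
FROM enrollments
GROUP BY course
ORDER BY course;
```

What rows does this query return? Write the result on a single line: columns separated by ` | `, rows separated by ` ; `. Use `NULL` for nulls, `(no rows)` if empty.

For each row compute credits * grade.
Group by course; take SUM of the expression per group.
  EC200: ids {3, 7} → SUM(credits * grade)=568
  EN101: ids {4, 8, 10} → SUM(credits * grade)=455
  HI100: ids {1, 5, 13, 14} → SUM(credits * grade)=1073
  MA110: ids {2, 6, 9, 11, 12} → SUM(credits * grade)=556

EC200 | 568 ; EN101 | 455 ; HI100 | 1073 ; MA110 | 556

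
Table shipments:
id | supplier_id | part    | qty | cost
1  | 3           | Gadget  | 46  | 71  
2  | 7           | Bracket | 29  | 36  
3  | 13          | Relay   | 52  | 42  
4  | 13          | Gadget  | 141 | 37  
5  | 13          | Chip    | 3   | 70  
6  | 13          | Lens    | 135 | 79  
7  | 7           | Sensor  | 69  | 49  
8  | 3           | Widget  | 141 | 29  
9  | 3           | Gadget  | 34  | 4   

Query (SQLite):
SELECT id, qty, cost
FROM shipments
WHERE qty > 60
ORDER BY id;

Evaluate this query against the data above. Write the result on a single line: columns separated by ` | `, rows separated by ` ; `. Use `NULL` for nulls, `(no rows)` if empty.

4 | 141 | 37 ; 6 | 135 | 79 ; 7 | 69 | 49 ; 8 | 141 | 29

qty > 60: ids {4, 6, 7, 8}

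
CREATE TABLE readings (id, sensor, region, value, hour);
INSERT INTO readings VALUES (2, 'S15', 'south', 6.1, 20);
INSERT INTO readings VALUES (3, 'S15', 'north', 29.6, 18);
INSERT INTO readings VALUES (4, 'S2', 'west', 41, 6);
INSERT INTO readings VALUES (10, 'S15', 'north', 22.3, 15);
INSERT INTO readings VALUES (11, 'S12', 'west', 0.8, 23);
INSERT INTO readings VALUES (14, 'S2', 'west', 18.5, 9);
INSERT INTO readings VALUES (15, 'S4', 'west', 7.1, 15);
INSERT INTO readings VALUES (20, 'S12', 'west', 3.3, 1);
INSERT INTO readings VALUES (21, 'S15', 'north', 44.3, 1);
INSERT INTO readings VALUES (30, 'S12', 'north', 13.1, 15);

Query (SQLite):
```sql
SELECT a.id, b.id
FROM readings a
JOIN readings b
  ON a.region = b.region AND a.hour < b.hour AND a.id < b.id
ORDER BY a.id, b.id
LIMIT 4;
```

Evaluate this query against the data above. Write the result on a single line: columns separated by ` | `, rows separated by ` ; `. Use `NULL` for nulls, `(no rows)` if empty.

4 | 11 ; 4 | 14 ; 4 | 15 ; 14 | 15

Pairs (a,b) with same region, a.hour < b.hour, a.id < b.id.
region groups: north:{3,10,21,30} south:{2} west:{4,11,14,15,20}
Ordered by (a.id, b.id); first 4.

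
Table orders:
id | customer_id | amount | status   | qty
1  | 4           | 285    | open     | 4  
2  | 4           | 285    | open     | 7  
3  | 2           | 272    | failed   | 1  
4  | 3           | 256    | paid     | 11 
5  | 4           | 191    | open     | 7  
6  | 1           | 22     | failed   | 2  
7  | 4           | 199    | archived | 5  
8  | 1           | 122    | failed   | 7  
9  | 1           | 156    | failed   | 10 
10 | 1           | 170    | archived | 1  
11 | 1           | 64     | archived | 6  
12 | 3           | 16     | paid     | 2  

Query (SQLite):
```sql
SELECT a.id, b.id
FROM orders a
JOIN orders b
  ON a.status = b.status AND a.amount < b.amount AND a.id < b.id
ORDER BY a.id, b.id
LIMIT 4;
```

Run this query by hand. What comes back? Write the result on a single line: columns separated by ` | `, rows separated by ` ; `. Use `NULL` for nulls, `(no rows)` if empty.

6 | 8 ; 6 | 9 ; 8 | 9

Pairs (a,b) with same status, a.amount < b.amount, a.id < b.id.
status groups: archived:{7,10,11} failed:{3,6,8,9} open:{1,2,5} paid:{4,12}
Ordered by (a.id, b.id); first 4.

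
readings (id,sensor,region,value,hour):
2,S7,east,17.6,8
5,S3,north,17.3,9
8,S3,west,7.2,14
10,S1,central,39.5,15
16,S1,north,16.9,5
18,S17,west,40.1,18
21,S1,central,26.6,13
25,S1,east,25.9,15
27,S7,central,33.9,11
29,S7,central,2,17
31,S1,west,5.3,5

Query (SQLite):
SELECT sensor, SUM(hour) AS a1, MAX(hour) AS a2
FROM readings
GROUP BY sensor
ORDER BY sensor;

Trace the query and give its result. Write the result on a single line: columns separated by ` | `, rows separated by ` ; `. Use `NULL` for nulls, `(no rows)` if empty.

S1 | 53 | 15 ; S17 | 18 | 18 ; S3 | 23 | 14 ; S7 | 36 | 17

Group readings by sensor.
Per group compute: SUM(hour), MAX(hour).
  S1: ids {10, 16, 21, 25, 31} → SUM(hour)=53, MAX(hour)=15
  S17: ids {18} → SUM(hour)=18, MAX(hour)=18
  S3: ids {5, 8} → SUM(hour)=23, MAX(hour)=14
  S7: ids {2, 27, 29} → SUM(hour)=36, MAX(hour)=17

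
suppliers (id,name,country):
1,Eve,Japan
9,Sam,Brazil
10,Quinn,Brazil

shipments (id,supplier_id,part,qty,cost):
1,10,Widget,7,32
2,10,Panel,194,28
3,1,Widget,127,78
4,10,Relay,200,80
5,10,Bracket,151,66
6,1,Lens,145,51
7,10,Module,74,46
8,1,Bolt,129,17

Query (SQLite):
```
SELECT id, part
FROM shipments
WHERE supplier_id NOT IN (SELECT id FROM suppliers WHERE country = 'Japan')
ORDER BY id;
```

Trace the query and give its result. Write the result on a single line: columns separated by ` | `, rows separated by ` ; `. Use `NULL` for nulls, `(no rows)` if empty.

Inner query: suppliers.id where country = 'Japan'.
Outer: keep shipments rows whose supplier_id is not in that set.
Inner query → {1}

1 | Widget ; 2 | Panel ; 4 | Relay ; 5 | Bracket ; 7 | Module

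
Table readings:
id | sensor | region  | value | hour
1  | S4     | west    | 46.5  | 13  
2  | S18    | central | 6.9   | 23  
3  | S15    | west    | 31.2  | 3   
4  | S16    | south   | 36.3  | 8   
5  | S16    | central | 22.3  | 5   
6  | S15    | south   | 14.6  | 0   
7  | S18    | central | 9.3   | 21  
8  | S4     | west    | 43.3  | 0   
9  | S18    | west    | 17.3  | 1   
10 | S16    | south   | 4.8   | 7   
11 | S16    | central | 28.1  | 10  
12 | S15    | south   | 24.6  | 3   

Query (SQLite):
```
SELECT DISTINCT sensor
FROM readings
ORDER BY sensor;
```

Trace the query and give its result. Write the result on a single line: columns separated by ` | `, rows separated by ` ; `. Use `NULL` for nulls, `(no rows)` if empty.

S15 ; S16 ; S18 ; S4

Collect distinct sensor values from readings.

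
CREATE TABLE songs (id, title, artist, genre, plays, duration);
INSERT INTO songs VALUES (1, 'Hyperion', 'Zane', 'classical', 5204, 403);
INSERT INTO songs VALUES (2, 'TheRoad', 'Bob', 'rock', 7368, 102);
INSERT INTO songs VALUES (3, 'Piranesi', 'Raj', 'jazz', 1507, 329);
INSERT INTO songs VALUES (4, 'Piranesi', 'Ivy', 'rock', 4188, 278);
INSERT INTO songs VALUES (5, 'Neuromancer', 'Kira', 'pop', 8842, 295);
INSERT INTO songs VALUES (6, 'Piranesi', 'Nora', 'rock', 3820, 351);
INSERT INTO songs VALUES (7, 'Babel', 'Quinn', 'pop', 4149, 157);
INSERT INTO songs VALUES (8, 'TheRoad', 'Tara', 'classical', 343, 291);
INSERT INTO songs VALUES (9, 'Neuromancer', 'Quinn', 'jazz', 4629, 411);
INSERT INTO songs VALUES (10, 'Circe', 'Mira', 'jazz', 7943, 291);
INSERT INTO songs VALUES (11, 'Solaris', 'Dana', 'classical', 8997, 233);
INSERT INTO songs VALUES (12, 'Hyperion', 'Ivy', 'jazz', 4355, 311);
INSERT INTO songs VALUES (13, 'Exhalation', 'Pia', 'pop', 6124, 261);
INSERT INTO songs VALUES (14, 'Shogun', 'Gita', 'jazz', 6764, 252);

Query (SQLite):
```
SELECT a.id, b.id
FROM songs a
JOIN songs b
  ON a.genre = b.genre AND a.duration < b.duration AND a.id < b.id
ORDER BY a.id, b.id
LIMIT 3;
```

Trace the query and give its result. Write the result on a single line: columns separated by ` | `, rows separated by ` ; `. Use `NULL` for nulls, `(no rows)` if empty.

Pairs (a,b) with same genre, a.duration < b.duration, a.id < b.id.
genre groups: classical:{1,8,11} jazz:{3,9,10,12,14} pop:{5,7,13} rock:{2,4,6}
Ordered by (a.id, b.id); first 3.

2 | 4 ; 2 | 6 ; 3 | 9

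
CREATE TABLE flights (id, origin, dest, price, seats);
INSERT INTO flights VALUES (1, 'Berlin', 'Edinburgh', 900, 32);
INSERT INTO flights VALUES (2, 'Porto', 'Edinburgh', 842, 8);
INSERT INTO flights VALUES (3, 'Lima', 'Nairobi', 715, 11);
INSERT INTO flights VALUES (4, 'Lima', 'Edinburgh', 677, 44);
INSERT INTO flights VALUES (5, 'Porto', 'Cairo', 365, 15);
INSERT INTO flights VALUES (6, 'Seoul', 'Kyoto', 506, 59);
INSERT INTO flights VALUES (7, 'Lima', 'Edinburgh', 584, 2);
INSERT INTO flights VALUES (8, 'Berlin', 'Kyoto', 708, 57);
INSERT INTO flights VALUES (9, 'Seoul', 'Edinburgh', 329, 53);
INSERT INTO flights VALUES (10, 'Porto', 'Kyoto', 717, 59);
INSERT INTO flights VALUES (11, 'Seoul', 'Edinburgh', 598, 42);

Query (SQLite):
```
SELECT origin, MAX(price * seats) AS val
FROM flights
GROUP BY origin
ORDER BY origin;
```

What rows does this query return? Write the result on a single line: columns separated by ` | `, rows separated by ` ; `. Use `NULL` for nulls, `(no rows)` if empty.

Berlin | 40356 ; Lima | 29788 ; Porto | 42303 ; Seoul | 29854

For each row compute price * seats.
Group by origin; take MAX of the expression per group.
  Berlin: ids {1, 8} → MAX(price * seats)=40356
  Lima: ids {3, 4, 7} → MAX(price * seats)=29788
  Porto: ids {2, 5, 10} → MAX(price * seats)=42303
  Seoul: ids {6, 9, 11} → MAX(price * seats)=29854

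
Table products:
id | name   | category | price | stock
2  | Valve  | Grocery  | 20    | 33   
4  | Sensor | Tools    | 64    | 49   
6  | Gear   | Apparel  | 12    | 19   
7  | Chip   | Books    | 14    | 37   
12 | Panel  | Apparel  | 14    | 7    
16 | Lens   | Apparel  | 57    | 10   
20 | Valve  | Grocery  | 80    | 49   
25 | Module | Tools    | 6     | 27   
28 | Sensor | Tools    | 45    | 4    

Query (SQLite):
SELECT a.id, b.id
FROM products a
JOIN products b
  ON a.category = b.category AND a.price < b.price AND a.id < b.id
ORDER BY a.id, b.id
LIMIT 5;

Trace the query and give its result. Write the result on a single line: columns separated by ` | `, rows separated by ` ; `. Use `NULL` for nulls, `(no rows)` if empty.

2 | 20 ; 6 | 12 ; 6 | 16 ; 12 | 16 ; 25 | 28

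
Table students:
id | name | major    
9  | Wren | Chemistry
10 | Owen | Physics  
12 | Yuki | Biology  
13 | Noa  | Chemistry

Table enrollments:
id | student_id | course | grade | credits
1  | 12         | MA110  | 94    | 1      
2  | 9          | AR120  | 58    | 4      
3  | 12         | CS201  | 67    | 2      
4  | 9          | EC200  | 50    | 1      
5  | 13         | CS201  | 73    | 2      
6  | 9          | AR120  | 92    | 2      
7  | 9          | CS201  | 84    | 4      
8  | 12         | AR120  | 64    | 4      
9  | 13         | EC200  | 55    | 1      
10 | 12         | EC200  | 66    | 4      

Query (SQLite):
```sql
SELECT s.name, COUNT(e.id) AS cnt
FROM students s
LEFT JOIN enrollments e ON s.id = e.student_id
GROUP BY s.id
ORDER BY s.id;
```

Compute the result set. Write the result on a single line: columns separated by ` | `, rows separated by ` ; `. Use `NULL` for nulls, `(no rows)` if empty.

LEFT JOIN keeps every students row; unmatched ones get NULL for enrollments columns.
Group by students.id and compute COUNT(e.id). COUNT(col) of an all-NULL group is 0.
  9: ids {2, 4, 6, 7} → COUNT(e.id)=4
  10: ids {—} → COUNT(e.id)=0
  12: ids {1, 3, 8, 10} → COUNT(e.id)=4
  13: ids {5, 9} → COUNT(e.id)=2

Wren | 4 ; Owen | 0 ; Yuki | 4 ; Noa | 2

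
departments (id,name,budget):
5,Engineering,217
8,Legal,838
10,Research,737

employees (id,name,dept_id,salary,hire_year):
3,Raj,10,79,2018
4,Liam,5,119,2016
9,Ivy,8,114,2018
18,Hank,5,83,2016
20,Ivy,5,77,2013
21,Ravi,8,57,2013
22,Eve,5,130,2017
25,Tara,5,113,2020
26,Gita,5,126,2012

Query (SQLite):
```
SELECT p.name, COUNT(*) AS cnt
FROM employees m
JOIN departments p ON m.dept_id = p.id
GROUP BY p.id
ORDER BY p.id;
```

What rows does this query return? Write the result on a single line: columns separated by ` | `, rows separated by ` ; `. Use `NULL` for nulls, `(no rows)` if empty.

Join each employees row to its departments via dept_id.
Group joined rows by departments.id; compute COUNT(*) per group.
  5: ids {4, 18, 20, 22, 25, 26} → COUNT(*)=6
  8: ids {9, 21} → COUNT(*)=2
  10: ids {3} → COUNT(*)=1

Engineering | 6 ; Legal | 2 ; Research | 1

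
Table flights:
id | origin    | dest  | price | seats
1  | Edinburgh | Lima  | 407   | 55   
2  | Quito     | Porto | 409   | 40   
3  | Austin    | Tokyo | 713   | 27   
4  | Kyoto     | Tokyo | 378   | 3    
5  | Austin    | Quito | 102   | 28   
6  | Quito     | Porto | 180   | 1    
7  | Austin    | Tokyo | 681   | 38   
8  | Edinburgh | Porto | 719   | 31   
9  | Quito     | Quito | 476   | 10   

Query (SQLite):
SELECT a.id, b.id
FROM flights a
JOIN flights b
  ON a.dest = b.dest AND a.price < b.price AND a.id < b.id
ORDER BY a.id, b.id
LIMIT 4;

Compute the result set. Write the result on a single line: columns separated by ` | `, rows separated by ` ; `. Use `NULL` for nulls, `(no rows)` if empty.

Pairs (a,b) with same dest, a.price < b.price, a.id < b.id.
dest groups: Lima:{1} Porto:{2,6,8} Quito:{5,9} Tokyo:{3,4,7}
Ordered by (a.id, b.id); first 4.

2 | 8 ; 4 | 7 ; 5 | 9 ; 6 | 8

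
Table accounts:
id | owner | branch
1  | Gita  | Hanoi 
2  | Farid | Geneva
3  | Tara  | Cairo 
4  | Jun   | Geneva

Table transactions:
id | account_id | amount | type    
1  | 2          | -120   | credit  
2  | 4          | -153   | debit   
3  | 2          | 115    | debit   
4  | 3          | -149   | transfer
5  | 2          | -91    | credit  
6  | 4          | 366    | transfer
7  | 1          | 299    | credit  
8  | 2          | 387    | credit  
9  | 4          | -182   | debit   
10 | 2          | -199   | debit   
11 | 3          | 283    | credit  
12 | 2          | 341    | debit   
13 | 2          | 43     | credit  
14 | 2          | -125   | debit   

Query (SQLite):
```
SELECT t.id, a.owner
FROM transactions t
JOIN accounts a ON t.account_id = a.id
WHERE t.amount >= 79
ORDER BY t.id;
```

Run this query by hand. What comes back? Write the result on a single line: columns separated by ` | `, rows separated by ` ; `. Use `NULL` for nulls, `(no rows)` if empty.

3 | Farid ; 6 | Jun ; 7 | Gita ; 8 | Farid ; 11 | Tara ; 12 | Farid

Each transactions row matches the accounts row where account_id = accounts.id.
Then keep rows with t.amount >= 79.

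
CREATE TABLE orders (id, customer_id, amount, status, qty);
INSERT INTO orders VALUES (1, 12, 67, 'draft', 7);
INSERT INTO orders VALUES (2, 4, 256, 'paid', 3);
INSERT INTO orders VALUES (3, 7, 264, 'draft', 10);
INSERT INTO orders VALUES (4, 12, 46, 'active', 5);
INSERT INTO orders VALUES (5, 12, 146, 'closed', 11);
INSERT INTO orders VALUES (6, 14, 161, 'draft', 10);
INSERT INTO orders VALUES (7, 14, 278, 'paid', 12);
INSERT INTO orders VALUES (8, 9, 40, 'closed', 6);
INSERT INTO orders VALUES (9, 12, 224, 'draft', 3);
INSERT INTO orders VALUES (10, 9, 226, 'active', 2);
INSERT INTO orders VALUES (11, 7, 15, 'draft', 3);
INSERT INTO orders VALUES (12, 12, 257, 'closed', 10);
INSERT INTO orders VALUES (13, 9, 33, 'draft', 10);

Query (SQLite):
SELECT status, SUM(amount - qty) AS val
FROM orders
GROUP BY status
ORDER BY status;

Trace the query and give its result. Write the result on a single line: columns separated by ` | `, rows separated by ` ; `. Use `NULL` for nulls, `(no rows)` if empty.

For each row compute amount - qty.
Group by status; take SUM of the expression per group.
  active: ids {4, 10} → SUM(amount - qty)=265
  closed: ids {5, 8, 12} → SUM(amount - qty)=416
  draft: ids {1, 3, 6, 9, 11, 13} → SUM(amount - qty)=721
  paid: ids {2, 7} → SUM(amount - qty)=519

active | 265 ; closed | 416 ; draft | 721 ; paid | 519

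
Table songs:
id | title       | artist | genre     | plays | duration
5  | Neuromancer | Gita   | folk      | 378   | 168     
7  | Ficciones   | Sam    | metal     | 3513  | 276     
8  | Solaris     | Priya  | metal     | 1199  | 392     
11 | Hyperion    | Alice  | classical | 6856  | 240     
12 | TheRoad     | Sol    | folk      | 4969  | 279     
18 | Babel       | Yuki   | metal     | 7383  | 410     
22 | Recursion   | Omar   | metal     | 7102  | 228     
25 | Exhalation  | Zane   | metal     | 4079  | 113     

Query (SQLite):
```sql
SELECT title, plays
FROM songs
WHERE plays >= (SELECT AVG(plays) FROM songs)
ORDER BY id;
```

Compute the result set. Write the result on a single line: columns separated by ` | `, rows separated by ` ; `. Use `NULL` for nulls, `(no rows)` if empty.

Scalar subquery: AVG(plays) over all songs rows = 4434.875.
Keep rows where plays >= that value.

Hyperion | 6856 ; TheRoad | 4969 ; Babel | 7383 ; Recursion | 7102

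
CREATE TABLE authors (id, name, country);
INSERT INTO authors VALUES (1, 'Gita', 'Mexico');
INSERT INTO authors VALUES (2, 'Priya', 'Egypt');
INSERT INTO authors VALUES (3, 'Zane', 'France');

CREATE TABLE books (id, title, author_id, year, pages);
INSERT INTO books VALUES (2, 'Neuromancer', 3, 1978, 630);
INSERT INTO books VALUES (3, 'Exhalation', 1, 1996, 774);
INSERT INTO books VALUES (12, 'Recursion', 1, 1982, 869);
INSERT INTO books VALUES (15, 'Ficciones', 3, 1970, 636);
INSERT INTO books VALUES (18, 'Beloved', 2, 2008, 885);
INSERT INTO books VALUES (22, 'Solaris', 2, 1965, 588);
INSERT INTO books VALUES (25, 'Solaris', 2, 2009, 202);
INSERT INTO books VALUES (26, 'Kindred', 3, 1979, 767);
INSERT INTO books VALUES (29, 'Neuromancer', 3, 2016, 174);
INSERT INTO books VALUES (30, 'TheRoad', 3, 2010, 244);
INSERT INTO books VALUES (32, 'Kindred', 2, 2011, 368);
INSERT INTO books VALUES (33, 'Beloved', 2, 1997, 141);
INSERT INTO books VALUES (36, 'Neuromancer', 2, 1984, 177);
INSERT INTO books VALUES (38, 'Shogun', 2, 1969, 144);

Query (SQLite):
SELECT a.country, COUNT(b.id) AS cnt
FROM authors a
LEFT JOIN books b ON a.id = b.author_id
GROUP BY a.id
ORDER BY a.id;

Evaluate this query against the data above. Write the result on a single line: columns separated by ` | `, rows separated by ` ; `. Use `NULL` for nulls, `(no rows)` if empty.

Mexico | 2 ; Egypt | 7 ; France | 5

LEFT JOIN keeps every authors row; unmatched ones get NULL for books columns.
Group by authors.id and compute COUNT(b.id). COUNT(col) of an all-NULL group is 0.
  1: ids {3, 12} → COUNT(b.id)=2
  2: ids {18, 22, 25, 32, 33, 36, 38} → COUNT(b.id)=7
  3: ids {2, 15, 26, 29, 30} → COUNT(b.id)=5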